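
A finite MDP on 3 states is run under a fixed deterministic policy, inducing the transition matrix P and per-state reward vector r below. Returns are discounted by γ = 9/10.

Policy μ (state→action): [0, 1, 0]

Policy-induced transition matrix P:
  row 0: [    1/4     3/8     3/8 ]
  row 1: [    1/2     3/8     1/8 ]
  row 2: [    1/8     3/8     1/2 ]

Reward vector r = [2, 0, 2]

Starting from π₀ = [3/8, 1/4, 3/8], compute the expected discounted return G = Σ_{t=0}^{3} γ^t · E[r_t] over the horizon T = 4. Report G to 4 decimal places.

G = 4.5488

t=0: π = [0.3750, 0.2500, 0.3750], E[r] = 1.5000, γ^t·E[r] = 1.500000, running G = 1.500000
t=1: π = [0.2656, 0.3750, 0.3594], E[r] = 1.2500, γ^t·E[r] = 1.125000, running G = 2.625000
t=2: π = [0.2988, 0.3750, 0.3262], E[r] = 1.2500, γ^t·E[r] = 1.012500, running G = 3.637500
t=3: π = [0.3030, 0.3750, 0.3220], E[r] = 1.2500, γ^t·E[r] = 0.911250, running G = 4.548750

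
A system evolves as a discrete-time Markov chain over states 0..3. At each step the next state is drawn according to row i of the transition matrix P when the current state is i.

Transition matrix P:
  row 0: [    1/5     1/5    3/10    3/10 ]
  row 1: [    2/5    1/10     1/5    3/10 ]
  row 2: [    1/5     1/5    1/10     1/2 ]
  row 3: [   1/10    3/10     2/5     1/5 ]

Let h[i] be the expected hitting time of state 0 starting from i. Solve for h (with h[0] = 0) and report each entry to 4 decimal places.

h = [0.0000, 3.8870, 4.8173, 5.1163]

First-step conditioning: h[0] = 0; for i ≠ 0, h[i] = 1 + Σ_k P[i][k]·h[k].
  h[1] = 1 + 1/10·h[1] + 1/5·h[2] + 3/10·h[3]
  h[2] = 1 + 1/5·h[1] + 1/10·h[2] + 1/2·h[3]
  h[3] = 1 + 3/10·h[1] + 2/5·h[2] + 1/5·h[3]
Solving the 3×3 linear system over states ≠ 0 gives exactly h = [0, 1170/301, 1450/301, 220/43] (h[0] = 0 is the target).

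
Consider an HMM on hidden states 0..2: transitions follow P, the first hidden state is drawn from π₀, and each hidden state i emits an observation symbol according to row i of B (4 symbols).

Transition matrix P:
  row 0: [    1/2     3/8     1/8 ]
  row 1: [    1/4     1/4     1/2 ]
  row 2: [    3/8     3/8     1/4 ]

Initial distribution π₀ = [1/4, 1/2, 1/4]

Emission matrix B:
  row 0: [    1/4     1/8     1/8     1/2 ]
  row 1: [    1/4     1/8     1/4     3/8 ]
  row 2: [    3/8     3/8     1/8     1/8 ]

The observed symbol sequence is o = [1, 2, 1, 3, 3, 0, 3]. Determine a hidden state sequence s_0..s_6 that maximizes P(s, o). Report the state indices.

path = [2, 1, 2, 0, 0, 0, 0]

t=0: δ = [3.125e-02, 6.250e-02, 9.375e-02]  (obs o_0=1)
t=1: δ = [4.395e-03, 8.789e-03, 3.906e-03]  ψ = [2, 2, 1]  (obs o_1=2)
t=2: δ = [2.747e-04, 2.747e-04, 1.648e-03]  ψ = [0, 1, 1]  (obs o_2=1)
t=3: δ = [3.090e-04, 2.317e-04, 5.150e-05]  ψ = [2, 2, 2]  (obs o_3=3)
t=4: δ = [7.725e-05, 4.345e-05, 1.448e-05]  ψ = [0, 0, 1]  (obs o_4=3)
t=5: δ = [9.656e-06, 7.242e-06, 8.147e-06]  ψ = [0, 0, 1]  (obs o_5=0)
t=6: δ = [2.414e-06, 1.358e-06, 4.526e-07]  ψ = [0, 0, 1]  (obs o_6=3)
backtrack: best end state = 0; path = [2, 1, 2, 0, 0, 0, 0]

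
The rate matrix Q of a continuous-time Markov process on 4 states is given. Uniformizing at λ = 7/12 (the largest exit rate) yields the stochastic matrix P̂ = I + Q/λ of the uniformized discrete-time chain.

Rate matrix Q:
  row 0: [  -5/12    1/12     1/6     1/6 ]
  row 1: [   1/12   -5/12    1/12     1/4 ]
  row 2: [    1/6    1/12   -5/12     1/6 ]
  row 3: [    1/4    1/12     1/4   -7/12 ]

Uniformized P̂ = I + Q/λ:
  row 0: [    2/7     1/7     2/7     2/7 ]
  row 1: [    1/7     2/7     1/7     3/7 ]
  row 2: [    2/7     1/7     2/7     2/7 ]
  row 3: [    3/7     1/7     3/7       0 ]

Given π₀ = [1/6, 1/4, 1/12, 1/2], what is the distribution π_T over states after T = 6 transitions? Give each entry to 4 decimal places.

π = [0.2962, 0.1667, 0.2962, 0.2409]

t=0: π = [0.1667, 0.2500, 0.0833, 0.5000]
t=1: π = [0.3214, 0.1786, 0.3214, 0.1786]
t=2: π = [0.2857, 0.1684, 0.2857, 0.2602]
t=3: π = [0.2988, 0.1669, 0.2988, 0.2354]
t=4: π = [0.2955, 0.1667, 0.2955, 0.2423]
t=5: π = [0.2965, 0.1667, 0.2965, 0.2403]
t=6: π = [0.2962, 0.1667, 0.2962, 0.2409]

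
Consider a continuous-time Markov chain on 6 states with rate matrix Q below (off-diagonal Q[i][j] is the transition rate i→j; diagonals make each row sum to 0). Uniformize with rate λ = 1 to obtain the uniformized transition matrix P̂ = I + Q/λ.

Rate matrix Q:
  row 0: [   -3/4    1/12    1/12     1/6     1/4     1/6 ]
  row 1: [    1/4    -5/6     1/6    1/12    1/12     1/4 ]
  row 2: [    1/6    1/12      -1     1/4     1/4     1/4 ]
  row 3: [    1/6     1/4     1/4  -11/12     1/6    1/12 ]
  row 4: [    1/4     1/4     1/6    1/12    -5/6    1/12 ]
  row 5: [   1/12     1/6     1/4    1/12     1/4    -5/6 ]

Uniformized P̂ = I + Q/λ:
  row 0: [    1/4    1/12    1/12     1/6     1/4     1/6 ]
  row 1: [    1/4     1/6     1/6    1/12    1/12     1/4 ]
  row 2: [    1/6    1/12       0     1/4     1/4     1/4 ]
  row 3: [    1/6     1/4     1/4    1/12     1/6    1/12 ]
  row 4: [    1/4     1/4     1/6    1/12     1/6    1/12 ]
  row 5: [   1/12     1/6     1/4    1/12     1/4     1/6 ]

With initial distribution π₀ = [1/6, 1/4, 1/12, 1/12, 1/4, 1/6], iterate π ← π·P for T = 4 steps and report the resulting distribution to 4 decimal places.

t=0: π = [0.1667, 0.2500, 0.0833, 0.0833, 0.2500, 0.1667]
t=1: π = [0.2083, 0.1736, 0.1597, 0.1111, 0.1806, 0.1667]
t=2: π = [0.1997, 0.1603, 0.1458, 0.1273, 0.1968, 0.1701]
t=3: π = [0.1989, 0.1649, 0.1505, 0.1243, 0.1963, 0.1652]
t=4: π = [0.1996, 0.1643, 0.1491, 0.1250, 0.1958, 0.1662]

π = [0.1996, 0.1643, 0.1491, 0.1250, 0.1958, 0.1662]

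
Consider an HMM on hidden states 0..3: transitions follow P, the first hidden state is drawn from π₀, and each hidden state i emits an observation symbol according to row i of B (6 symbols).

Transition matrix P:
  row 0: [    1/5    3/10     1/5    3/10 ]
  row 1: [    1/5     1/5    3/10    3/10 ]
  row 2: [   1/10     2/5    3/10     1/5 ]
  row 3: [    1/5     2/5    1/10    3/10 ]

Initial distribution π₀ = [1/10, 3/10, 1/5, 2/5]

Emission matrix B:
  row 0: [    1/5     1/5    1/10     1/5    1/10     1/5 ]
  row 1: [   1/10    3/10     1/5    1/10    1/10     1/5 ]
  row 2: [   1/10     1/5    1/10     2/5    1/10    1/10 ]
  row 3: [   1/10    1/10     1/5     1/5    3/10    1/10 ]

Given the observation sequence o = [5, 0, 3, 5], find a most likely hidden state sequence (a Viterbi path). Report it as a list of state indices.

path = [1, 2, 2, 1]

t=0: δ = [2.000e-02, 6.000e-02, 2.000e-02, 4.000e-02]  (obs o_0=5)
t=1: δ = [2.400e-03, 1.600e-03, 1.800e-03, 1.800e-03]  ψ = [1, 3, 1, 1]  (obs o_1=0)
t=2: δ = [9.600e-05, 7.200e-05, 2.160e-04, 1.440e-04]  ψ = [0, 0, 2, 0]  (obs o_2=3)
t=3: δ = [5.760e-06, 1.728e-05, 6.480e-06, 4.320e-06]  ψ = [3, 2, 2, 2]  (obs o_3=5)
backtrack: best end state = 1; path = [1, 2, 2, 1]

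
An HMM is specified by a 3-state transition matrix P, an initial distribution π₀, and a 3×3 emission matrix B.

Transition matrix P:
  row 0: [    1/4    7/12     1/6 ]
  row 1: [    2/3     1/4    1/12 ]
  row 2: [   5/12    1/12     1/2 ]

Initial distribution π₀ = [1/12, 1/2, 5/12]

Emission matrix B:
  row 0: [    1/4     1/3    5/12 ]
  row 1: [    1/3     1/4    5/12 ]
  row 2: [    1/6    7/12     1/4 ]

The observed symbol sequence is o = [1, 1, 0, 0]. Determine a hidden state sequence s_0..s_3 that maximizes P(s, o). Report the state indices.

t=0: δ = [2.778e-02, 1.250e-01, 2.431e-01]  (obs o_0=1)
t=1: δ = [3.376e-02, 7.812e-03, 7.089e-02]  ψ = [2, 1, 2]  (obs o_1=1)
t=2: δ = [7.385e-03, 6.564e-03, 5.908e-03]  ψ = [2, 0, 2]  (obs o_2=0)
t=3: δ = [1.094e-03, 1.436e-03, 4.923e-04]  ψ = [1, 0, 2]  (obs o_3=0)
backtrack: best end state = 1; path = [2, 2, 0, 1]

path = [2, 2, 0, 1]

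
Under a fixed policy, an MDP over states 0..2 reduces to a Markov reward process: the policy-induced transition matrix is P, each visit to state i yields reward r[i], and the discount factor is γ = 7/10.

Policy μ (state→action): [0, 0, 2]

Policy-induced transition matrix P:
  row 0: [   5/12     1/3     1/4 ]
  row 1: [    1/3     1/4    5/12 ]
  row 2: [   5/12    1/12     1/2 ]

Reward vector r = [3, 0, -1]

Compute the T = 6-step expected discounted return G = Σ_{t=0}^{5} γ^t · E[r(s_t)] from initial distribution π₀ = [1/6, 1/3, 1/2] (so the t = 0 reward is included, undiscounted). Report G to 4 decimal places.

G = 1.5272

t=0: π = [0.1667, 0.3333, 0.5000], E[r] = 0.0000, γ^t·E[r] = 0.000000, running G = 0.000000
t=1: π = [0.3889, 0.1806, 0.4306], E[r] = 0.7361, γ^t·E[r] = 0.515278, running G = 0.515278
t=2: π = [0.4016, 0.2106, 0.3877], E[r] = 0.8171, γ^t·E[r] = 0.400394, running G = 0.915671
t=3: π = [0.3991, 0.2188, 0.3820], E[r] = 0.8153, γ^t·E[r] = 0.279647, running G = 1.195318
t=4: π = [0.3984, 0.2196, 0.3820], E[r] = 0.8133, γ^t·E[r] = 0.195274, running G = 1.390592
t=5: π = [0.3984, 0.2195, 0.3821], E[r] = 0.8130, γ^t·E[r] = 0.136643, running G = 1.527235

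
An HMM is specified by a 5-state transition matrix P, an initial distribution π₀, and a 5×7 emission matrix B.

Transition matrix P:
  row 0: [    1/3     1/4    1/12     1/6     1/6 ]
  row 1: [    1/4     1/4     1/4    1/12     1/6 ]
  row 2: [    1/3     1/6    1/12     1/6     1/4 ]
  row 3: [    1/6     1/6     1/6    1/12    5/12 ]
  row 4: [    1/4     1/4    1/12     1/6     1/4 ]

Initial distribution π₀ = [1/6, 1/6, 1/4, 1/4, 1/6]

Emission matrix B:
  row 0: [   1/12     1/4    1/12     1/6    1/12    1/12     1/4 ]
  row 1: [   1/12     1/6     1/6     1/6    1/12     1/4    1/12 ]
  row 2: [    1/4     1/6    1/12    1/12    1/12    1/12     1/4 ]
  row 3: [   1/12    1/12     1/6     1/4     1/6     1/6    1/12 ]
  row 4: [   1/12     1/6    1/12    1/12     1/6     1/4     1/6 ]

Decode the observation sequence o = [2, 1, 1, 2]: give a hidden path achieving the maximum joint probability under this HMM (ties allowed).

path = [3, 4, 0, 1]

t=0: δ = [1.389e-02, 2.778e-02, 2.083e-02, 4.167e-02, 1.389e-02]  (obs o_0=2)
t=1: δ = [1.736e-03, 1.157e-03, 1.157e-03, 2.894e-04, 2.894e-03]  ψ = [1, 1, 1, 2, 3]  (obs o_1=1)
t=2: δ = [1.808e-04, 1.206e-04, 4.823e-05, 4.019e-05, 1.206e-04]  ψ = [4, 4, 1, 4, 4]  (obs o_2=1)
t=3: δ = [5.023e-06, 7.535e-06, 2.512e-06, 5.023e-06, 2.512e-06]  ψ = [0, 0, 1, 0, 0]  (obs o_3=2)
backtrack: best end state = 1; path = [3, 4, 0, 1]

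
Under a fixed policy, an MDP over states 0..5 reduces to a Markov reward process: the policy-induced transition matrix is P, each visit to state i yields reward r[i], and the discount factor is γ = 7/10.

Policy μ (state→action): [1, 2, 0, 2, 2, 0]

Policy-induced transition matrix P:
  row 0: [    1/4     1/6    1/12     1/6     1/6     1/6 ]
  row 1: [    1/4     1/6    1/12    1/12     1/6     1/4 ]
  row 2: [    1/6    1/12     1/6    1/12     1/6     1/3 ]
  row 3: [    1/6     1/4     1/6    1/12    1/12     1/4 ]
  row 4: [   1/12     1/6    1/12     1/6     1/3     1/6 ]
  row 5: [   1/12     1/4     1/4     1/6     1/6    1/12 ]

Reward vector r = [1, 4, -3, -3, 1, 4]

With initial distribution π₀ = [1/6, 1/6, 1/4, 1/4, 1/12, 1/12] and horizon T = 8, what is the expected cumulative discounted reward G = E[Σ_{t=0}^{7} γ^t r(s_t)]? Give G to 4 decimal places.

t=0: π = [0.1667, 0.1667, 0.2500, 0.2500, 0.0833, 0.0833], E[r] = -0.2500, γ^t·E[r] = -0.250000, running G = -0.250000
t=1: π = [0.1806, 0.1736, 0.1389, 0.1111, 0.1597, 0.2361], E[r] = 1.2292, γ^t·E[r] = 0.860417, running G = 0.610417
t=2: π = [0.1632, 0.1840, 0.1435, 0.1314, 0.1840, 0.1939], E[r] = 1.0341, γ^t·E[r] = 0.506730, running G = 1.117147
t=3: π = [0.1641, 0.1818, 0.1386, 0.1284, 0.1864, 0.2007], E[r] = 1.0797, γ^t·E[r] = 0.370326, running G = 1.487473
t=4: π = [0.1632, 0.1825, 0.1390, 0.1293, 0.1870, 0.1989], E[r] = 1.0711, γ^t·E[r] = 0.257170, running G = 1.744643
t=5: π = [0.1633, 0.1824, 0.1388, 0.1291, 0.1871, 0.1992], E[r] = 1.0733, γ^t·E[r] = 0.180388, running G = 1.925031
t=6: π = [0.1633, 0.1825, 0.1389, 0.1291, 0.1871, 0.1992], E[r] = 1.0728, γ^t·E[r] = 0.126219, running G = 2.051250
t=7: π = [0.1633, 0.1825, 0.1389, 0.1291, 0.1871, 0.1992], E[r] = 1.0729, γ^t·E[r] = 0.088362, running G = 2.139611

G = 2.1396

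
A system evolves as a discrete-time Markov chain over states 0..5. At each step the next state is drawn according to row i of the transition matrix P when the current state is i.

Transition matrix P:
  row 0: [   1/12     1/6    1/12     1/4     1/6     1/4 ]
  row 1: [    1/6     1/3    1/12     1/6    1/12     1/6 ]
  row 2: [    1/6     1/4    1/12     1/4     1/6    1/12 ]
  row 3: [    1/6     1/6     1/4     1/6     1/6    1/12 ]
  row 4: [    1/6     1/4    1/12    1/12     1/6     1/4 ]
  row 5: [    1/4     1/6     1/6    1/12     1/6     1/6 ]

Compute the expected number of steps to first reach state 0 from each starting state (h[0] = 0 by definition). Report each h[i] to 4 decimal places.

First-step conditioning: h[0] = 0; for i ≠ 0, h[i] = 1 + Σ_k P[i][k]·h[k].
  h[1] = 1 + 1/3·h[1] + 1/12·h[2] + 1/6·h[3] + 1/12·h[4] + 1/6·h[5]
  h[2] = 1 + 1/4·h[1] + 1/12·h[2] + 1/4·h[3] + 1/6·h[4] + 1/12·h[5]
  h[3] = 1 + 1/6·h[1] + 1/4·h[2] + 1/6·h[3] + 1/6·h[4] + 1/12·h[5]
  h[4] = 1 + 1/4·h[1] + 1/12·h[2] + 1/12·h[3] + 1/6·h[4] + 1/4·h[5]
  h[5] = 1 + 1/6·h[1] + 1/6·h[2] + 1/12·h[3] + 1/6·h[4] + 1/6·h[5]
Solving the 5×5 linear system over states ≠ 0 gives exactly h = [0, 16068/2885, 113256/20195, 16188/2885, 22308/4039, 20604/4039] (h[0] = 0 is the target).

h = [0.0000, 5.5695, 5.6081, 5.6111, 5.5231, 5.1013]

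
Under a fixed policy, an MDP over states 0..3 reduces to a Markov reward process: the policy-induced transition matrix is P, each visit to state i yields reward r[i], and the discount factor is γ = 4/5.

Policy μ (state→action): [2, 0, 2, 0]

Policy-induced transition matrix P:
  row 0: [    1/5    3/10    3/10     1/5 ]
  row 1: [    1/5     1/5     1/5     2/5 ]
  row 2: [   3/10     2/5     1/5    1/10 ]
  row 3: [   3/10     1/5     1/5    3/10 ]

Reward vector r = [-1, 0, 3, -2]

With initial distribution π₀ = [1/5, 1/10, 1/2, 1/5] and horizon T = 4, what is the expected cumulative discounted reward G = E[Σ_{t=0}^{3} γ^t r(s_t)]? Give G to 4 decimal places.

G = 0.8086

t=0: π = [0.2000, 0.1000, 0.5000, 0.2000], E[r] = 0.9000, γ^t·E[r] = 0.900000, running G = 0.900000
t=1: π = [0.2700, 0.3200, 0.2200, 0.1900], E[r] = 0.0100, γ^t·E[r] = 0.008000, running G = 0.908000
t=2: π = [0.2410, 0.2710, 0.2270, 0.2610], E[r] = -0.0820, γ^t·E[r] = -0.052480, running G = 0.855520
t=3: π = [0.2488, 0.2695, 0.2241, 0.2576], E[r] = -0.0917, γ^t·E[r] = -0.046950, running G = 0.808570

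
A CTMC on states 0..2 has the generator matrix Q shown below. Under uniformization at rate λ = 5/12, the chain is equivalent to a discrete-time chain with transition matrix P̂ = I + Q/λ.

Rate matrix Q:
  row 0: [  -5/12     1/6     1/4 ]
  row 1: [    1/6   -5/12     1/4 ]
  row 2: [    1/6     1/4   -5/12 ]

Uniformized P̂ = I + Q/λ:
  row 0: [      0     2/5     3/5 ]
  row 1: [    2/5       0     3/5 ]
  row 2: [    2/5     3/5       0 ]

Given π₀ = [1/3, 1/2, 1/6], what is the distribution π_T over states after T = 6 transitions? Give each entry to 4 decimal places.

t=0: π = [0.3333, 0.5000, 0.1667]
t=1: π = [0.2667, 0.2333, 0.5000]
t=2: π = [0.2933, 0.4067, 0.3000]
t=3: π = [0.2827, 0.2973, 0.4200]
t=4: π = [0.2869, 0.3651, 0.3480]
t=5: π = [0.2852, 0.3236, 0.3912]
t=6: π = [0.2859, 0.3488, 0.3653]

π = [0.2859, 0.3488, 0.3653]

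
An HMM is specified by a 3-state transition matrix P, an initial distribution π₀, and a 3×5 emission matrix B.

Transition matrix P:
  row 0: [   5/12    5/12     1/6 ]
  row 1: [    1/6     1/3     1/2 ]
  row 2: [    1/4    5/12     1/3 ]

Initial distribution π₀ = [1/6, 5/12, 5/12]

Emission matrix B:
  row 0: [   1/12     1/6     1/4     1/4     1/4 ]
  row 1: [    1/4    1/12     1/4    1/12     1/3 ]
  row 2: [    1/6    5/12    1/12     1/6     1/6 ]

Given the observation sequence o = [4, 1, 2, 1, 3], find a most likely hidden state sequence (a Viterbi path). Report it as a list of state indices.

t=0: δ = [4.167e-02, 1.389e-01, 6.944e-02]  (obs o_0=4)
t=1: δ = [3.858e-03, 3.858e-03, 2.894e-02]  ψ = [1, 1, 1]  (obs o_1=1)
t=2: δ = [1.808e-03, 3.014e-03, 8.038e-04]  ψ = [2, 2, 2]  (obs o_2=2)
t=3: δ = [1.256e-04, 8.372e-05, 6.279e-04]  ψ = [0, 1, 1]  (obs o_3=1)
t=4: δ = [3.925e-05, 2.180e-05, 3.489e-05]  ψ = [2, 2, 2]  (obs o_4=3)
backtrack: best end state = 0; path = [1, 2, 1, 2, 0]

path = [1, 2, 1, 2, 0]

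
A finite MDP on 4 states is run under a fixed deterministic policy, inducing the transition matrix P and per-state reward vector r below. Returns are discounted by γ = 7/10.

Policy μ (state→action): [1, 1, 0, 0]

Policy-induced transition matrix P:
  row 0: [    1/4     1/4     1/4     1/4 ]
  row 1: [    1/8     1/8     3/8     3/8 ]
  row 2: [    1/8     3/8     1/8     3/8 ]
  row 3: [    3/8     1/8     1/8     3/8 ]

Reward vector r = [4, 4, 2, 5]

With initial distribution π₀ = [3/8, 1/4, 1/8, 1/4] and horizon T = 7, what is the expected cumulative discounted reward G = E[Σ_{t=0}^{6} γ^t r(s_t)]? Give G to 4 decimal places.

t=0: π = [0.3750, 0.2500, 0.1250, 0.2500], E[r] = 4.0000, γ^t·E[r] = 4.000000, running G = 4.000000
t=1: π = [0.2344, 0.2031, 0.2344, 0.3281], E[r] = 3.8594, γ^t·E[r] = 2.701563, running G = 6.701563
t=2: π = [0.2363, 0.2129, 0.2051, 0.3457], E[r] = 3.9355, γ^t·E[r] = 1.928418, running G = 8.629980
t=3: π = [0.2410, 0.2058, 0.2078, 0.3455], E[r] = 3.9299, γ^t·E[r] = 1.347967, running G = 9.977947
t=4: π = [0.2415, 0.2071, 0.2066, 0.3449], E[r] = 3.9317, γ^t·E[r] = 0.944009, running G = 10.921956
t=5: π = [0.2414, 0.2068, 0.2070, 0.3448], E[r] = 3.9309, γ^t·E[r] = 0.660668, running G = 11.582624
t=6: π = [0.2414, 0.2069, 0.2069, 0.3448], E[r] = 3.9311, γ^t·E[r] = 0.462485, running G = 12.045109

G = 12.0451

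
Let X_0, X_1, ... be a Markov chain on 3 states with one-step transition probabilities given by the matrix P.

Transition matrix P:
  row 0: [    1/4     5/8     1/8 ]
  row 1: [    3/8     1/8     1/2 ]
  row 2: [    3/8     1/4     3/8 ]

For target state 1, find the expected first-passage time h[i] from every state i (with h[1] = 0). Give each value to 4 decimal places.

First-step conditioning: h[1] = 0; for i ≠ 1, h[i] = 1 + Σ_k P[i][k]·h[k].
  h[0] = 1 + 1/4·h[0] + 1/8·h[2]
  h[2] = 1 + 3/8·h[0] + 3/8·h[2]
Solving the 2×2 linear system over states ≠ 1 gives exactly h = [16/9, 0, 8/3] (h[1] = 0 is the target).

h = [1.7778, 0.0000, 2.6667]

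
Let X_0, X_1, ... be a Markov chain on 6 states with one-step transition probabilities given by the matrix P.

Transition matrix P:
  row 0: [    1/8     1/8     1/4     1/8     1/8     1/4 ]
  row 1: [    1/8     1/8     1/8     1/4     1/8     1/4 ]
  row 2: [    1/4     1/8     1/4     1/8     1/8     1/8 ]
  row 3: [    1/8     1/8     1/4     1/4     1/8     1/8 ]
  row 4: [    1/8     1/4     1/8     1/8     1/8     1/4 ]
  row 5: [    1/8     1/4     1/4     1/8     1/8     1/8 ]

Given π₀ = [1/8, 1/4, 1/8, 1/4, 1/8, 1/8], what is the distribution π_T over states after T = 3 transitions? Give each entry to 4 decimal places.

π = [0.1519, 0.1628, 0.2139, 0.1665, 0.1250, 0.1799]

t=0: π = [0.1250, 0.2500, 0.1250, 0.2500, 0.1250, 0.1250]
t=1: π = [0.1406, 0.1563, 0.2031, 0.1875, 0.1250, 0.1875]
t=2: π = [0.1504, 0.1641, 0.2148, 0.1680, 0.1250, 0.1777]
t=3: π = [0.1519, 0.1628, 0.2139, 0.1665, 0.1250, 0.1799]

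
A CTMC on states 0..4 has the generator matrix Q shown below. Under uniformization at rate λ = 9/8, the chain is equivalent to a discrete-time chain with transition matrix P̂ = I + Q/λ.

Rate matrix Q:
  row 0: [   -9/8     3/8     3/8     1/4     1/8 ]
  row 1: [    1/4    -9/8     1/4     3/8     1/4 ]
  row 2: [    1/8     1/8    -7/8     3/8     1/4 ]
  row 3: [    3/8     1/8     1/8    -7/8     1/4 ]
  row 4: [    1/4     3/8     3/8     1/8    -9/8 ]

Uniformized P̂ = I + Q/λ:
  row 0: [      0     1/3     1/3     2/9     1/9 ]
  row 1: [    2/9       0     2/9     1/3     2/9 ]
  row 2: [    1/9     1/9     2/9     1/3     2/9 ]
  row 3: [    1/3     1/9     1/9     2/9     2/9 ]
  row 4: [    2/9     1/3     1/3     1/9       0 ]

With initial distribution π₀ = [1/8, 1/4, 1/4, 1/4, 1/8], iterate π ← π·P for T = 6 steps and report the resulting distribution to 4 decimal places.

t=0: π = [0.1250, 0.2500, 0.2500, 0.2500, 0.1250]
t=1: π = [0.1944, 0.1389, 0.2222, 0.2639, 0.1806]
t=2: π = [0.1836, 0.1790, 0.2346, 0.2423, 0.1605]
t=3: π = [0.1823, 0.1677, 0.2335, 0.2503, 0.1662]
t=4: π = [0.1836, 0.1699, 0.2331, 0.2483, 0.1650]
t=5: π = [0.1831, 0.1697, 0.2334, 0.2487, 0.1651]
t=6: π = [0.1832, 0.1696, 0.2333, 0.2487, 0.1652]

π = [0.1832, 0.1696, 0.2333, 0.2487, 0.1652]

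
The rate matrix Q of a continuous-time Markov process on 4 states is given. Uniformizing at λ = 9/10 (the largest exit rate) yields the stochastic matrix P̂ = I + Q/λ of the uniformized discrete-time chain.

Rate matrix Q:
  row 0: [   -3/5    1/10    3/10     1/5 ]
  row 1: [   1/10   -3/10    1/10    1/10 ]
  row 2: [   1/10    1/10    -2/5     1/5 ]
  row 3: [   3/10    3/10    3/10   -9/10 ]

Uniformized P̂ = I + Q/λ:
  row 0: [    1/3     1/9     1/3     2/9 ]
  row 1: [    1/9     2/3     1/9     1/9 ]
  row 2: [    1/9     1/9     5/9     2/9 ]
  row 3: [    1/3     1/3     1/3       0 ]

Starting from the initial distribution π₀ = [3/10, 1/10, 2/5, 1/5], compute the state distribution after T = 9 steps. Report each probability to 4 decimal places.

t=0: π = [0.3000, 0.1000, 0.4000, 0.2000]
t=1: π = [0.2222, 0.2111, 0.4000, 0.1667]
t=2: π = [0.1975, 0.2654, 0.3753, 0.1617]
t=3: π = [0.1909, 0.2945, 0.3578, 0.1568]
t=4: π = [0.1884, 0.3096, 0.3474, 0.1547]
t=5: π = [0.1873, 0.3175, 0.3417, 0.1535]
t=6: π = [0.1868, 0.3216, 0.3387, 0.1528]
t=7: π = [0.1866, 0.3237, 0.3371, 0.1525]
t=8: π = [0.1865, 0.3249, 0.3363, 0.1524]
t=9: π = [0.1864, 0.3254, 0.3359, 0.1523]

π = [0.1864, 0.3254, 0.3359, 0.1523]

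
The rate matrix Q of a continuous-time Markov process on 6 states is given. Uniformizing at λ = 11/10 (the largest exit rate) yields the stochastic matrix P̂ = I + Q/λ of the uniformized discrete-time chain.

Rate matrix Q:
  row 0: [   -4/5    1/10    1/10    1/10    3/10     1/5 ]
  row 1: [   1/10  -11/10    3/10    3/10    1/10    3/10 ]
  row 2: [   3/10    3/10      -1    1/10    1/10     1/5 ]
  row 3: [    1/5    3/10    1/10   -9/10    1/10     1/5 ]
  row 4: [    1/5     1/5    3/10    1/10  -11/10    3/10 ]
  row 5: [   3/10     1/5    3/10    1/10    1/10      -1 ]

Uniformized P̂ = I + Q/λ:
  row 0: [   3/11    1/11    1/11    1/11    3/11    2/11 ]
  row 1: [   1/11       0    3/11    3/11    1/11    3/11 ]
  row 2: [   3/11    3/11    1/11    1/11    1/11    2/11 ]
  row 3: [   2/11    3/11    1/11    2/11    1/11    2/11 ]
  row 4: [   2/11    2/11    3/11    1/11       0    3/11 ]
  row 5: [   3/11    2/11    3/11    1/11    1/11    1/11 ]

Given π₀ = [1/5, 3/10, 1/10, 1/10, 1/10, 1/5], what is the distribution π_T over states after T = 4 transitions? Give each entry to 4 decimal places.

π = [0.2209, 0.1616, 0.1763, 0.1317, 0.1197, 0.1897]

t=0: π = [0.2000, 0.3000, 0.1000, 0.1000, 0.1000, 0.2000]
t=1: π = [0.2000, 0.1273, 0.2000, 0.1545, 0.1182, 0.2000]
t=2: π = [0.2248, 0.1727, 0.1719, 0.1281, 0.1165, 0.1860]
t=3: π = [0.2191, 0.1573, 0.1773, 0.1340, 0.1212, 0.1912]
t=4: π = [0.2209, 0.1616, 0.1763, 0.1317, 0.1197, 0.1897]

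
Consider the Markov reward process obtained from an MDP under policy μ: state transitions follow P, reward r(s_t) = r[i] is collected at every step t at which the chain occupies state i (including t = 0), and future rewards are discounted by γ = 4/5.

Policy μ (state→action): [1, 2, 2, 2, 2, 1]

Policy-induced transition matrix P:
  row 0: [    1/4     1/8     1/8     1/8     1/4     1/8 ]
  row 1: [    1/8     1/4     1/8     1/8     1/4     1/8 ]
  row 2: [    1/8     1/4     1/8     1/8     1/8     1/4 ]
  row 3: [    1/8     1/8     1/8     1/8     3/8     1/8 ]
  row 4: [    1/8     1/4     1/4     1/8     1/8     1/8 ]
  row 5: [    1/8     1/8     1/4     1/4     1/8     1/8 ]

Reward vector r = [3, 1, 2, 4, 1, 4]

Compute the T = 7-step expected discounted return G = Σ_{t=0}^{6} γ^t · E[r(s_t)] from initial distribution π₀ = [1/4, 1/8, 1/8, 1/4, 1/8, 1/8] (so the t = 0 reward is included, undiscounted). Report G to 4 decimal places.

t=0: π = [0.2500, 0.1250, 0.1250, 0.2500, 0.1250, 0.1250], E[r] = 2.7500, γ^t·E[r] = 2.750000, running G = 2.750000
t=1: π = [0.1563, 0.1719, 0.1563, 0.1406, 0.2344, 0.1406], E[r] = 2.3125, γ^t·E[r] = 1.850000, running G = 4.600000
t=2: π = [0.1445, 0.1953, 0.1719, 0.1426, 0.2012, 0.1445], E[r] = 2.3223, γ^t·E[r] = 1.486250, running G = 6.086250
t=3: π = [0.1431, 0.1960, 0.1682, 0.1431, 0.2031, 0.1465], E[r] = 2.3230, γ^t·E[r] = 1.189375, running G = 7.275625
t=4: π = [0.1429, 0.1959, 0.1687, 0.1433, 0.2032, 0.1460], E[r] = 2.3225, γ^t·E[r] = 0.951288, running G = 8.226913
t=5: π = [0.1429, 0.1960, 0.1686, 0.1433, 0.2032, 0.1461], E[r] = 2.3224, γ^t·E[r] = 0.761001, running G = 8.987914
t=6: π = [0.1429, 0.1960, 0.1687, 0.1433, 0.2032, 0.1461], E[r] = 2.3224, γ^t·E[r] = 0.608803, running G = 9.596717

G = 9.5967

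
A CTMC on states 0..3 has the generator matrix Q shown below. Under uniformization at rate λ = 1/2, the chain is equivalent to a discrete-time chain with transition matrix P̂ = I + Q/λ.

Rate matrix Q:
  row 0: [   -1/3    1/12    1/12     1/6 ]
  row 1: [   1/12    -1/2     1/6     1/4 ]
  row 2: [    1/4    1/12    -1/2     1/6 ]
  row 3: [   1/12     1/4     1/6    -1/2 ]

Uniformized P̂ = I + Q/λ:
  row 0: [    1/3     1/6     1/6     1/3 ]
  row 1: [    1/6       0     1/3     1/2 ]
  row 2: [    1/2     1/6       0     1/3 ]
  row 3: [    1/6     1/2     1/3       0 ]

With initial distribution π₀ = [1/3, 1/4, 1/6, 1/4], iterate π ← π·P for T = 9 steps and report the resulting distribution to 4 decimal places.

π = [0.2857, 0.2222, 0.2143, 0.2778]

t=0: π = [0.3333, 0.2500, 0.1667, 0.2500]
t=1: π = [0.2778, 0.2083, 0.2222, 0.2917]
t=2: π = [0.2870, 0.2292, 0.2130, 0.2708]
t=3: π = [0.2855, 0.2188, 0.2145, 0.2813]
t=4: π = [0.2858, 0.2240, 0.2142, 0.2760]
t=5: π = [0.2857, 0.2214, 0.2143, 0.2786]
t=6: π = [0.2857, 0.2227, 0.2143, 0.2773]
t=7: π = [0.2857, 0.2220, 0.2143, 0.2780]
t=8: π = [0.2857, 0.2223, 0.2143, 0.2777]
t=9: π = [0.2857, 0.2222, 0.2143, 0.2778]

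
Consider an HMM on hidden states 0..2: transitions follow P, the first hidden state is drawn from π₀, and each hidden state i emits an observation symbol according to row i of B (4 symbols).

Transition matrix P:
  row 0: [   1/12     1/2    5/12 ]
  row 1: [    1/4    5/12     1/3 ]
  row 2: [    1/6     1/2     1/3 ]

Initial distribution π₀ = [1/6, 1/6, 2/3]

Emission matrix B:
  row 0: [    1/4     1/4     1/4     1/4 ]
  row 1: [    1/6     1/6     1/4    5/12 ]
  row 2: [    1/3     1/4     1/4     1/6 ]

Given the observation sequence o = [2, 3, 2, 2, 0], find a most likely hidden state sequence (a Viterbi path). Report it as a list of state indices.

t=0: δ = [4.167e-02, 4.167e-02, 1.667e-01]  (obs o_0=2)
t=1: δ = [6.944e-03, 3.472e-02, 9.259e-03]  ψ = [2, 2, 2]  (obs o_1=3)
t=2: δ = [2.170e-03, 3.617e-03, 2.894e-03]  ψ = [1, 1, 1]  (obs o_2=2)
t=3: δ = [2.261e-04, 3.768e-04, 3.014e-04]  ψ = [1, 1, 1]  (obs o_3=2)
t=4: δ = [2.355e-05, 2.616e-05, 4.186e-05]  ψ = [1, 1, 1]  (obs o_4=0)
backtrack: best end state = 2; path = [2, 1, 1, 1, 2]

path = [2, 1, 1, 1, 2]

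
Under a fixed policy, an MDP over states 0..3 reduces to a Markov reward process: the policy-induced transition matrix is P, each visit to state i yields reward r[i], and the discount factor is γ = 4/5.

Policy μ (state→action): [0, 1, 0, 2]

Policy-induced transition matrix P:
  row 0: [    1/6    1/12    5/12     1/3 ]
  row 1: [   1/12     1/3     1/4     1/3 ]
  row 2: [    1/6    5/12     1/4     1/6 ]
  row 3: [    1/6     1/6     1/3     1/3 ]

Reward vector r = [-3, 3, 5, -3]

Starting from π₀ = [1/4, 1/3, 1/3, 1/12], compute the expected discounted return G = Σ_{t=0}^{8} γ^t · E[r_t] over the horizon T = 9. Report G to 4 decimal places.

G = 5.1517

t=0: π = [0.2500, 0.3333, 0.3333, 0.0833], E[r] = 1.6667, γ^t·E[r] = 1.666667, running G = 1.666667
t=1: π = [0.1389, 0.2847, 0.2986, 0.2778], E[r] = 1.0972, γ^t·E[r] = 0.877778, running G = 2.544444
t=2: π = [0.1429, 0.2772, 0.2963, 0.2836], E[r] = 1.0336, γ^t·E[r] = 0.661481, running G = 3.205926
t=3: π = [0.1436, 0.2750, 0.2975, 0.2840], E[r] = 1.0298, γ^t·E[r] = 0.527259, running G = 3.733185
t=4: π = [0.1437, 0.2749, 0.2976, 0.2838], E[r] = 1.0301, γ^t·E[r] = 0.421949, running G = 4.155134
t=5: π = [0.1438, 0.2749, 0.2976, 0.2837], E[r] = 1.0303, γ^t·E[r] = 0.337593, running G = 4.492727
t=6: π = [0.1438, 0.2749, 0.2976, 0.2837], E[r] = 1.0303, γ^t·E[r] = 0.270078, running G = 4.762804
t=7: π = [0.1438, 0.2749, 0.2976, 0.2837], E[r] = 1.0303, γ^t·E[r] = 0.216062, running G = 4.978867
t=8: π = [0.1438, 0.2749, 0.2976, 0.2837], E[r] = 1.0303, γ^t·E[r] = 0.172850, running G = 5.151716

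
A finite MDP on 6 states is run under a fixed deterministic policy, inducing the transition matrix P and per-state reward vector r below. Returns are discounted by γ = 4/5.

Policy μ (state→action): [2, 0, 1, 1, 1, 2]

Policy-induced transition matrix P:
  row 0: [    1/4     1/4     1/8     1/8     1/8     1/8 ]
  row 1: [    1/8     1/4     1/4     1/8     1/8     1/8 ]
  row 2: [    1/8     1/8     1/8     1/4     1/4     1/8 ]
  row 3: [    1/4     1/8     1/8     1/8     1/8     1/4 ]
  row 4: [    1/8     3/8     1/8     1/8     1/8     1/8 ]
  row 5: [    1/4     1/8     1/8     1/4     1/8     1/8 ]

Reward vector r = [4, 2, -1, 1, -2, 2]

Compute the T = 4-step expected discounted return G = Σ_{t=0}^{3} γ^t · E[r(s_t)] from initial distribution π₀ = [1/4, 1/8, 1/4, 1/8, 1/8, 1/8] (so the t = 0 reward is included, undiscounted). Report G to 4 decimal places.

G = 3.4186

t=0: π = [0.2500, 0.1250, 0.2500, 0.1250, 0.1250, 0.1250], E[r] = 1.1250, γ^t·E[r] = 1.125000, running G = 1.125000
t=1: π = [0.1875, 0.2031, 0.1406, 0.1719, 0.1563, 0.1406], E[r] = 1.1563, γ^t·E[r] = 0.925000, running G = 2.050000
t=2: π = [0.1875, 0.2129, 0.1504, 0.1602, 0.1426, 0.1465], E[r] = 1.1934, γ^t·E[r] = 0.763750, running G = 2.813750
t=3: π = [0.1868, 0.2107, 0.1516, 0.1621, 0.1438, 0.1450], E[r] = 1.1814, γ^t·E[r] = 0.604875, running G = 3.418625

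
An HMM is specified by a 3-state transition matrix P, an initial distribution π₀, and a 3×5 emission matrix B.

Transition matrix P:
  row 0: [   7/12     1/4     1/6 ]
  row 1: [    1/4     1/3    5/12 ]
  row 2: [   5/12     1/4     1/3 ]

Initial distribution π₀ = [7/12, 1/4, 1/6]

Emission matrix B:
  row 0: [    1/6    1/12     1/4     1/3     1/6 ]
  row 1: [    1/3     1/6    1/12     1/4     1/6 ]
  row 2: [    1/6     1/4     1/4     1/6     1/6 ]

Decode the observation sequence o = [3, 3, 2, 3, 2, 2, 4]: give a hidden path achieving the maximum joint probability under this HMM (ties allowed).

path = [0, 0, 0, 0, 0, 0, 0]

t=0: δ = [1.944e-01, 6.250e-02, 2.778e-02]  (obs o_0=3)
t=1: δ = [3.781e-02, 1.215e-02, 5.401e-03]  ψ = [0, 0, 0]  (obs o_1=3)
t=2: δ = [5.514e-03, 7.877e-04, 1.575e-03]  ψ = [0, 0, 0]  (obs o_2=2)
t=3: δ = [1.072e-03, 3.446e-04, 1.532e-04]  ψ = [0, 0, 0]  (obs o_3=3)
t=4: δ = [1.564e-04, 2.234e-05, 4.467e-05]  ψ = [0, 0, 0]  (obs o_4=2)
t=5: δ = [2.280e-05, 3.257e-06, 6.515e-06]  ψ = [0, 0, 0]  (obs o_5=2)
t=6: δ = [2.217e-06, 9.500e-07, 6.334e-07]  ψ = [0, 0, 0]  (obs o_6=4)
backtrack: best end state = 0; path = [0, 0, 0, 0, 0, 0, 0]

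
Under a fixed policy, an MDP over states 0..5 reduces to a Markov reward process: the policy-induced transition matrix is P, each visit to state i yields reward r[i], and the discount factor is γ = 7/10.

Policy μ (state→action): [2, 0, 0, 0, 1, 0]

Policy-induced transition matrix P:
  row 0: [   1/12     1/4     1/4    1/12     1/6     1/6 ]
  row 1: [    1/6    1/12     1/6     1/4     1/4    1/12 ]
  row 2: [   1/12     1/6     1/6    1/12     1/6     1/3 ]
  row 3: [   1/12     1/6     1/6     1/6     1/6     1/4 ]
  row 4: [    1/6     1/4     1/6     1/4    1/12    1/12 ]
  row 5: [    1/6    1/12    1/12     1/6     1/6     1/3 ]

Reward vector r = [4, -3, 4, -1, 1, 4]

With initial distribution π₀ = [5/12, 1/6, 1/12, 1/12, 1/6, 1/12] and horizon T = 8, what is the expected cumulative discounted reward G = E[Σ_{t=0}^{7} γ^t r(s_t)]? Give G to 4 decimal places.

t=0: π = [0.4167, 0.1667, 0.0833, 0.0833, 0.1667, 0.0833], E[r] = 1.9167, γ^t·E[r] = 1.916667, running G = 1.916667
t=1: π = [0.1181, 0.1944, 0.1944, 0.1528, 0.1667, 0.1736], E[r] = 1.3750, γ^t·E[r] = 0.962500, running G = 2.879167
t=2: π = [0.1279, 0.1597, 0.1620, 0.1707, 0.1690, 0.2106], E[r] = 1.5214, γ^t·E[r] = 0.745492, running G = 3.624659
t=3: π = [0.1283, 0.1605, 0.1598, 0.1699, 0.1659, 0.2156], E[r] = 1.5290, γ^t·E[r] = 0.524458, running G = 4.149116
t=4: π = [0.1285, 0.1598, 0.1594, 0.1699, 0.1662, 0.2162], E[r] = 1.5332, γ^t·E[r] = 0.368113, running G = 4.517230
t=5: π = [0.1285, 0.1599, 0.1594, 0.1698, 0.1661, 0.2162], E[r] = 1.5331, γ^t·E[r] = 0.257671, running G = 4.774901
t=6: π = [0.1285, 0.1599, 0.1594, 0.1698, 0.1661, 0.2163], E[r] = 1.5332, γ^t·E[r] = 0.180379, running G = 4.955280
t=7: π = [0.1285, 0.1599, 0.1594, 0.1698, 0.1661, 0.2163], E[r] = 1.5332, γ^t·E[r] = 0.126265, running G = 5.081545

G = 5.0815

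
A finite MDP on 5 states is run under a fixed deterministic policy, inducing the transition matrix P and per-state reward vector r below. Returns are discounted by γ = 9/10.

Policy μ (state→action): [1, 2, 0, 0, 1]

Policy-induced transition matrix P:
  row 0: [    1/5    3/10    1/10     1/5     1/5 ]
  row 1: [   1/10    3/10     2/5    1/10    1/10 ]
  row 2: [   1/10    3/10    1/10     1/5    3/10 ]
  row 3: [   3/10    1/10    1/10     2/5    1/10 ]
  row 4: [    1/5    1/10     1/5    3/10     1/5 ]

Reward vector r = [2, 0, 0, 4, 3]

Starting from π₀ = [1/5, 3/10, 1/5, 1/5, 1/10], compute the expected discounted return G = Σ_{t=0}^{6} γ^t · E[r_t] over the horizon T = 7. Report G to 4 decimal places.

G = 9.1994

t=0: π = [0.2000, 0.3000, 0.2000, 0.2000, 0.1000], E[r] = 1.5000, γ^t·E[r] = 1.500000, running G = 1.500000
t=1: π = [0.1700, 0.2400, 0.2000, 0.2200, 0.1700], E[r] = 1.7300, γ^t·E[r] = 1.557000, running G = 3.057000
t=2: π = [0.1780, 0.2220, 0.1890, 0.2370, 0.1740], E[r] = 1.8260, γ^t·E[r] = 1.479060, running G = 4.536060
t=3: π = [0.1826, 0.2178, 0.1840, 0.2426, 0.1730], E[r] = 1.8546, γ^t·E[r] = 1.352003, running G = 5.888063
t=4: π = [0.1841, 0.2169, 0.1826, 0.2440, 0.1724], E[r] = 1.8614, γ^t·E[r] = 1.221265, running G = 7.109328
t=5: π = [0.1845, 0.2167, 0.1823, 0.2444, 0.1722], E[r] = 1.8628, γ^t·E[r] = 1.099991, running G = 8.209319
t=6: π = [0.1845, 0.2167, 0.1822, 0.2444, 0.1721], E[r] = 1.8631, γ^t·E[r] = 0.990128, running G = 9.199446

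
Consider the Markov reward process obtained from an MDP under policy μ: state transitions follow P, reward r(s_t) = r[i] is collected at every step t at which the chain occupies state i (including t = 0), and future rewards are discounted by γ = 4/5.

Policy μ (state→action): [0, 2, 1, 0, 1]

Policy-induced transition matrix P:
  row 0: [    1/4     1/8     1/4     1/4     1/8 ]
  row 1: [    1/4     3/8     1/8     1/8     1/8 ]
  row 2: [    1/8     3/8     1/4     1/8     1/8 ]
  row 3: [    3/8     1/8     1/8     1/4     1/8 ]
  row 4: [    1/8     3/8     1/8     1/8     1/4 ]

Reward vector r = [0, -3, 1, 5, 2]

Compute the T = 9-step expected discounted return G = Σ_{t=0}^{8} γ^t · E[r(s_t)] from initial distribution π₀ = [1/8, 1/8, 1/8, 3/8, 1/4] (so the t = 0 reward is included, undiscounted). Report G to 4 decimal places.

t=0: π = [0.1250, 0.1250, 0.1250, 0.3750, 0.2500], E[r] = 2.1250, γ^t·E[r] = 2.125000, running G = 2.125000
t=1: π = [0.2500, 0.2500, 0.1563, 0.1875, 0.1563], E[r] = 0.6563, γ^t·E[r] = 0.525000, running G = 2.650000
t=2: π = [0.2344, 0.2656, 0.1758, 0.1797, 0.1445], E[r] = 0.5664, γ^t·E[r] = 0.362500, running G = 3.012500
t=3: π = [0.2324, 0.2715, 0.1763, 0.1768, 0.1431], E[r] = 0.5317, γ^t·E[r] = 0.272250, running G = 3.284750
t=4: π = [0.2322, 0.2727, 0.1761, 0.1761, 0.1429], E[r] = 0.5245, γ^t·E[r] = 0.214825, running G = 3.499575
t=5: π = [0.2321, 0.2729, 0.1760, 0.1760, 0.1429], E[r] = 0.5232, γ^t·E[r] = 0.171443, running G = 3.671018
t=6: π = [0.2321, 0.2730, 0.1760, 0.1760, 0.1429], E[r] = 0.5230, γ^t·E[r] = 0.137100, running G = 3.808118
t=7: π = [0.2321, 0.2730, 0.1760, 0.1760, 0.1429], E[r] = 0.5230, γ^t·E[r] = 0.109674, running G = 3.917791
t=8: π = [0.2321, 0.2730, 0.1760, 0.1760, 0.1429], E[r] = 0.5230, γ^t·E[r] = 0.087738, running G = 4.005529

G = 4.0055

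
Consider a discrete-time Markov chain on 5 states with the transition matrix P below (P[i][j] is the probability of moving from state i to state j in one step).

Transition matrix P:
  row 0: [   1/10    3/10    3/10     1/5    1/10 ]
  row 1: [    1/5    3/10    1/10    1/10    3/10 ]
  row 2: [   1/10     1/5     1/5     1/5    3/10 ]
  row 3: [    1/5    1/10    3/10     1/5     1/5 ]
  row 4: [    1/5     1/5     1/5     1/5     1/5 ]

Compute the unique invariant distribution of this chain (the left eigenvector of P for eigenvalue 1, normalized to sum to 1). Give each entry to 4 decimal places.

Balance equations π_j = Σ_i π_i·P[i][j]:
  π_0 = 1/10·π_0 + 1/5·π_1 + 1/10·π_2 + 1/5·π_3 + 1/5·π_4
  π_1 = 3/10·π_0 + 3/10·π_1 + 1/5·π_2 + 1/10·π_3 + 1/5·π_4
  π_2 = 3/10·π_0 + 1/10·π_1 + 1/5·π_2 + 3/10·π_3 + 1/5·π_4
  π_3 = 1/5·π_0 + 1/10·π_1 + 1/5·π_2 + 1/5·π_3 + 1/5·π_4
  normalize: π_0 + π_1 + π_2 + π_3 + π_4 = 1
Solving the linear system gives exactly π = [401/2467, 544/2467, 523/2467, 439/2467, 560/2467].

π = [0.1625, 0.2205, 0.2120, 0.1779, 0.2270]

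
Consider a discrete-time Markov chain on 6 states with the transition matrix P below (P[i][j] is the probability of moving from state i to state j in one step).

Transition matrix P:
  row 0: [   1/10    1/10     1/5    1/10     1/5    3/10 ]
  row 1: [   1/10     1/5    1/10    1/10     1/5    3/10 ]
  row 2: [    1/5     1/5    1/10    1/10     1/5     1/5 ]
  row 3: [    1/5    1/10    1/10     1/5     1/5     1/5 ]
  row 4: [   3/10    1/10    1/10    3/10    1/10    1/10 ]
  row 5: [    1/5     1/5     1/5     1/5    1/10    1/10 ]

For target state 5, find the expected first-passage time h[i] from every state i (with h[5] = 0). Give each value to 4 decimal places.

h = [4.2647, 4.2220, 4.6485, 4.6959, 5.0836, 0.0000]

First-step conditioning: h[5] = 0; for i ≠ 5, h[i] = 1 + Σ_k P[i][k]·h[k].
  h[0] = 1 + 1/10·h[0] + 1/10·h[1] + 1/5·h[2] + 1/10·h[3] + 1/5·h[4]
  h[1] = 1 + 1/10·h[0] + 1/5·h[1] + 1/10·h[2] + 1/10·h[3] + 1/5·h[4]
  h[2] = 1 + 1/5·h[0] + 1/5·h[1] + 1/10·h[2] + 1/10·h[3] + 1/5·h[4]
  h[3] = 1 + 1/5·h[0] + 1/10·h[1] + 1/10·h[2] + 1/5·h[3] + 1/5·h[4]
  h[4] = 1 + 3/10·h[0] + 1/10·h[1] + 1/10·h[2] + 3/10·h[3] + 1/10·h[4]
Solving the 5×5 linear system over states ≠ 5 gives exactly h = [16500/3869, 16335/3869, 17985/3869, 54505/11607, 59005/11607, 0] (h[5] = 0 is the target).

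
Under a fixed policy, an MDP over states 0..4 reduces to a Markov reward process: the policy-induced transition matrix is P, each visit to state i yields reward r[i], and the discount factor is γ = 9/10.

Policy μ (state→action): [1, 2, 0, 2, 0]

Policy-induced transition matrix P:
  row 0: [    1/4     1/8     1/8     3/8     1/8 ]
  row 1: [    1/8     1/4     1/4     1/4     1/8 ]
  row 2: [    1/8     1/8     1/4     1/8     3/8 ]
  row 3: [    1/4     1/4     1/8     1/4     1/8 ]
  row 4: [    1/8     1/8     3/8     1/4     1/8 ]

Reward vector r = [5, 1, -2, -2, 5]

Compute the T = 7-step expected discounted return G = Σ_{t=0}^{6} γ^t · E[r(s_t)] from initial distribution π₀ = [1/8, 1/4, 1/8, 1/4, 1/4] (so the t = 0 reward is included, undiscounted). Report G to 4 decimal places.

t=0: π = [0.1250, 0.2500, 0.1250, 0.2500, 0.2500], E[r] = 1.3750, γ^t·E[r] = 1.375000, running G = 1.375000
t=1: π = [0.1719, 0.1875, 0.2344, 0.2500, 0.1563], E[r] = 0.8594, γ^t·E[r] = 0.773438, running G = 2.148438
t=2: π = [0.1777, 0.1797, 0.2168, 0.2422, 0.1836], E[r] = 1.0684, γ^t·E[r] = 0.865371, running G = 3.013809
t=3: π = [0.1775, 0.1777, 0.2205, 0.2451, 0.1792], E[r] = 1.0300, γ^t·E[r] = 0.750891, running G = 3.764700
t=4: π = [0.1778, 0.1779, 0.2196, 0.2446, 0.1801], E[r] = 1.0392, γ^t·E[r] = 0.681789, running G = 4.446489
t=5: π = [0.1778, 0.1778, 0.2197, 0.2448, 0.1799], E[r] = 1.0373, γ^t·E[r] = 0.612536, running G = 5.059025
t=6: π = [0.1778, 0.1778, 0.2197, 0.2448, 0.1799], E[r] = 1.0377, γ^t·E[r] = 0.551490, running G = 5.610514

G = 5.6105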